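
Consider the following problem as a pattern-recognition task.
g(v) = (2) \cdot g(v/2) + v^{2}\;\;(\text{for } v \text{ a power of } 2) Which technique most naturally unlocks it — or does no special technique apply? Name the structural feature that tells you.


Verdict: the master substitution — treat m = log base 2 of v as the new clock: one recursion step advances m by one while v scales by 2.


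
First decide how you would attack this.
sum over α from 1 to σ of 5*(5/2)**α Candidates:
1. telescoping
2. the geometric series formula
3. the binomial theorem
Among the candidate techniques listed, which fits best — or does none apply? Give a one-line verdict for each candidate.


Verdict: the geometric series formula — each summand is the previous one scaled by 5/2; that constant multiplier is itself the geometric structure.
- telescoping — the terms as presented offer no neighboring cancellation — a telescoping rewrite may exist, but the displayed structure does not hand one over.
- the geometric series formula: applies; the problem has the shape this method handles.
- the binomial theorem — the terms lack the binomial-coefficient-weighted complementary-power pattern of an expansion.


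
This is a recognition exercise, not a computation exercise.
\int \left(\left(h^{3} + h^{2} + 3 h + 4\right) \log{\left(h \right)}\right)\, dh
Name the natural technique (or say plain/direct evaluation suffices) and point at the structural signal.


Verdict: integration by parts — the presence of \log{\left(h \right)} against a polynomial factor is the standard differentiate-the-log setup.


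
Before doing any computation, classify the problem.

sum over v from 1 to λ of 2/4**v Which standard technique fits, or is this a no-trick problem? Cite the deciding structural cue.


Technique: the geometric series formula — consecutive terms stand in a fixed index-free ratio — the geometric sum formula closes it.


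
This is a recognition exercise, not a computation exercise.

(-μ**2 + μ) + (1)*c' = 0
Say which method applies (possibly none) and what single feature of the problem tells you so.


Best approach: no special technique — solved for the derivative, c never appears on the right — this is a direct integration in μ, not a differential-equations problem at heart.


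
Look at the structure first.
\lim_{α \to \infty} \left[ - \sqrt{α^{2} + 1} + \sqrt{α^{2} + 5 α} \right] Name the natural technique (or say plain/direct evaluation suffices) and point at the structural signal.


Method: conjugate multiplication — two divergent pieces with a minus sign between them and a radical in the mix: rationalize \sqrt{α^{2} + 5 α} - \sqrt{α^{2} + 1} before any limit law applies.


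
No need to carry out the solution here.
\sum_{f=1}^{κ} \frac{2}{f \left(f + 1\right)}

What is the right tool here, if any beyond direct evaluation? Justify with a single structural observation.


Best approach: telescoping — integer-spaced poles in \frac{2}{f \left(f + 1\right)} are the telescoping signature in disguise.


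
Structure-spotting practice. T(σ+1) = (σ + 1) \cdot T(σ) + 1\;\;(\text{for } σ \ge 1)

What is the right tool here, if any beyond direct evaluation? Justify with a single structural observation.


Best approach: a summation factor — with the index-dependent coefficient σ + 1, dividing by the cumulative product turns the left side into a pure difference.


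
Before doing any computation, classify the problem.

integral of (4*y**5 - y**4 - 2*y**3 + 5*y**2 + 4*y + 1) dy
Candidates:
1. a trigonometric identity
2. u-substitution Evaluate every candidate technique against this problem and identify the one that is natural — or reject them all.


Method: no special technique — the integrand is a sum of constant multiples of powers of y — integrate term by term.
- a trigonometric identity: there is no trigonometric structure at all — the integrand carries no sine or cosine to rewrite.
- u-substitution: any workable substitution here is cosmetic — the integrand is already in directly integrable form.


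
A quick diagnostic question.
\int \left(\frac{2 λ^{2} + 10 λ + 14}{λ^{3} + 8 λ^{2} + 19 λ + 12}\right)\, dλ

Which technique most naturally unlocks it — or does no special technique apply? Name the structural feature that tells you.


Method: partial fractions — the denominator λ^{3} + 8 λ^{2} + 19 λ + 12 factors, so the quotient decomposes into elementary partial fractions term by term.


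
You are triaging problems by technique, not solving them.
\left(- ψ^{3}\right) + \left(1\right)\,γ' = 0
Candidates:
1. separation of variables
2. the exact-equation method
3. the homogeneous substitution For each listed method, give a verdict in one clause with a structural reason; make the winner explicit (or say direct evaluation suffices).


Diagnosis: no special technique — with γ absent the equation is not coupled at all: direct integration in ψ.
- separation of variables — any separation here is vacuous (nothing depends on the unknown); direct integration is the honest label.
- the exact-equation method: with the unknown absent from both coefficients, the cross-partial test holds emptily — nothing for the exact method to work on.
- the homogeneous substitution — the ratio of the variables does not determine the slope.


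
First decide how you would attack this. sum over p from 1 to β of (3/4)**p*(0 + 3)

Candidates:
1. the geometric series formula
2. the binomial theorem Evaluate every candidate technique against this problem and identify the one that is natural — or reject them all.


Diagnosis: the geometric series formula — the ratio of consecutive terms is the constant 3/4, independent of the index — a geometric sum.
- the geometric series formula: yes, a natural case for it.
- the binomial theorem — there is no pair of bases whose matched powers would reassemble into a single binomial power.


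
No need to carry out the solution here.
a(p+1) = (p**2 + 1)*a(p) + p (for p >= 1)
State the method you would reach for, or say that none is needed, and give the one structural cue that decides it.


Diagnosis: a summation factor — first-order linear but the coefficient p**2 + 1 moves with the index — divide by the cumulative product and telescope.


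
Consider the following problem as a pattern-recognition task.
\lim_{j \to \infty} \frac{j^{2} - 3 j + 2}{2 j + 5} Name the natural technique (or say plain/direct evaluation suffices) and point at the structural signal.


Diagnosis: dominant-term comparison — divide by the highest power of j present: lower-order terms vanish and the dominant ratio remains. l'Hôpital's at-infinity variant applies to the expression viewed as a single quotient; the leading-term comparison is the direct route.


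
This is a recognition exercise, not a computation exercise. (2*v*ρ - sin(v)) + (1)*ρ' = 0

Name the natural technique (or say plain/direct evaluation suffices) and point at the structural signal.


Method: a linear integrating factor — linear in the unknown with genuine forcing: multiply through by the exponential of the integrated coefficient and the left side closes into one derivative.


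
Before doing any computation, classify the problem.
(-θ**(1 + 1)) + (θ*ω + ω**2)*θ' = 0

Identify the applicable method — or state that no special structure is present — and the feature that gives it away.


Verdict: the homogeneous substitution — the slope's numerator and denominator have matching total degree, so it depends only on θ/ω and the ratio substitution collapses it. Suitably rearranged — at times with the variables' roles exchanged — this doubles as a Bernoulli equation; the homogeneous reading needs no such setup.


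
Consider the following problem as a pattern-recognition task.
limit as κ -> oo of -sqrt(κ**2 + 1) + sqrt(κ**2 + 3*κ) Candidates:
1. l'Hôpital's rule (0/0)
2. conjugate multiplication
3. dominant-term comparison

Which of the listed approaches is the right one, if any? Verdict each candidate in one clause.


Diagnosis: conjugate multiplication — sqrt(κ**2 + 3*κ) and sqrt(κ**2 + 1) both blow up, but their difference is tame once the conjugate rationalizes it.
- l'Hôpital's rule (0/0): no quotient structure at all: the clash is ∞ minus ∞, which rationalizing converts into a tractable ratio.
- conjugate multiplication — a fit — the right tool for this form.
- dominant-term comparison — no dominant power emerges to decide the limit by degree comparison.


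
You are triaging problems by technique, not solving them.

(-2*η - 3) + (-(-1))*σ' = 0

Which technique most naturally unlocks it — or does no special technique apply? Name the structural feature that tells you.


Best approach: no special technique — solved for the derivative, no σ appears — this is antidifferentiation in η wearing ODE clothing.


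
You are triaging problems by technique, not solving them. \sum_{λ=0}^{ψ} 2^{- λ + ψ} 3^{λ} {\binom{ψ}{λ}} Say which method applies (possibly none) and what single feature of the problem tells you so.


Verdict: the binomial theorem — binomial coefficients against complementary powers of 3 and 2: recognize the binomial expansion and resum.


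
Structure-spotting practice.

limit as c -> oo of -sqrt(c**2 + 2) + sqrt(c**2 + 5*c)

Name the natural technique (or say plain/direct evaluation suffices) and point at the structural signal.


Method: conjugate multiplication — divergence minus divergence hides a finite answer — expose it by pairing sqrt(c**2 + 5*c) - sqrt(c**2 + 2) with its conjugate.


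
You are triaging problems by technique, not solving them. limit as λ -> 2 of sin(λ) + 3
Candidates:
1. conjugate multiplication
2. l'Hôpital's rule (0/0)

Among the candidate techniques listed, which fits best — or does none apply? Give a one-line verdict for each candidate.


Technique: no special technique — the expression is continuous at the evaluation point — substitute directly; no indeterminate form appears.
- conjugate multiplication — there is no infinity-minus-infinity radical difference to rationalize.
- l'Hôpital's rule (0/0): substituting the point gives a finite value outright — there is no indeterminate clash to repair.


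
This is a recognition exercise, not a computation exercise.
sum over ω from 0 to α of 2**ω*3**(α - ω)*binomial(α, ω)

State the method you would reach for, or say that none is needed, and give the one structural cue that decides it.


Verdict: the binomial theorem — binomial(α, ω) weighting matched powers of 2 and 3 is the expanded form of (2 + 3)^α — fold it back up.


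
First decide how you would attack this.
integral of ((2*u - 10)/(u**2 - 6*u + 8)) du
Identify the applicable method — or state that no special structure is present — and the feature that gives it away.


Method: partial fractions — a proper rational integrand over the factorable u**2 - 6*u + 8: partial fractions reduce it to elementary pieces.


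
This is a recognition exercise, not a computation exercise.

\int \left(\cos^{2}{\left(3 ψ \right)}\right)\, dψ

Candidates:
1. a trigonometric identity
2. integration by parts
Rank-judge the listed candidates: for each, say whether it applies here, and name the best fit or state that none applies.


Technique: a trigonometric identity — reduce \cos^{2}{\left(3 ψ \right)} with the power-reduction formula and the integral becomes first-degree trigonometry.
- a trigonometric identity — a fit — the right tool for this form.
- integration by parts — not the fit here: there is no polynomial factor to ladder down — parts can still close the trigonometric product by recursion, though the identity rewrite is the direct route.


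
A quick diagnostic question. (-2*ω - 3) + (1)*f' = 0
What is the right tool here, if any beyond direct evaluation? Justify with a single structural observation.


Verdict: no special technique — the slope is a function of ω alone, so integrate both sides directly.


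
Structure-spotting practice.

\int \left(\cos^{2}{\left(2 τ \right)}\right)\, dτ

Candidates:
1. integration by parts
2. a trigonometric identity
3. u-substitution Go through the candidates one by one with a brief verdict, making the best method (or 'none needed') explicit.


Technique: a trigonometric identity — even powers like \cos^{2}{\left(2 τ \right)} never integrate directly; the half-angle identity lowers the degree first.
- integration by parts — not the fit here: there is no polynomial factor to ladder down — parts can still close the trigonometric product by recursion, though the identity rewrite is the direct route.
- a trigonometric identity — yes — fits the structure here.
- u-substitution — no subexpression of the integrand pairs with its own derivative as a factor — individual terms may offer their own substitutions, but any change of variable covering the whole integral would have to be constructed from outside the expression.


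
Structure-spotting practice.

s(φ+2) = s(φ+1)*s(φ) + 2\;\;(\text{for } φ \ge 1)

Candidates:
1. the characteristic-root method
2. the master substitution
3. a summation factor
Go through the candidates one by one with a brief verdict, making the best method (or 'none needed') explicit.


Best approach: no special technique — the update rule curves (it is not linear in the unknown sequence), so no superposition-based closed form attaches — iterate or study it directly.
- the characteristic-root method — nonlinearity rules out exponential-mode superposition from the start.
- the master substitution — there is no divide-the-index recursive argument.
- a summation factor — the recursion is nonlinear — outside the first-order linear family a summation factor addresses.


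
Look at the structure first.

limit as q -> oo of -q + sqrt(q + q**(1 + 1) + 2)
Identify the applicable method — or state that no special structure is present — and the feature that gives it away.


Best approach: conjugate multiplication — both pieces blow up but their difference is finite; the conjugate trick rationalizes sqrt(q + q**(1 + 1) + 2) - q.


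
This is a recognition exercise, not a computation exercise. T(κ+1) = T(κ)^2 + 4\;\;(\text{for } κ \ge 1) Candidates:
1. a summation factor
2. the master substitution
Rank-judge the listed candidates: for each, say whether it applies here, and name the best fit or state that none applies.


Best approach: no special technique — the recurrence is nonlinear in the sequence values; study it directly, no linear machinery applies.
- a summation factor — the recursion is nonlinear — outside the first-order linear family a summation factor addresses.
- the master substitution: the recursion shifts the index rather than dividing it.


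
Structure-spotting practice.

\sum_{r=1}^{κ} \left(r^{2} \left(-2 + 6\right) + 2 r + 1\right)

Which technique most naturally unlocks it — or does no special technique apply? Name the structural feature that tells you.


Diagnosis: no special technique — recognize the absence of structure: constant-multiple powers of r summed plainly, no special method required.


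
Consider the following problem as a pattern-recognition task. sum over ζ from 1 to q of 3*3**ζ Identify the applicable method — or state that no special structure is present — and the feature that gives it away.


Verdict: the geometric series formula — the ratio of consecutive terms is the constant 3, independent of the index — a geometric sum.


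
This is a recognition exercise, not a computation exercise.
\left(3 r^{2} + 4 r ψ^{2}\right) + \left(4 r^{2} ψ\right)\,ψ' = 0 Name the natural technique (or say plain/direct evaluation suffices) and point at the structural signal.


Best approach: the exact-equation method — check exactness first: here it holds (3 r^{2} + 4 r ψ^{2}, 4 r^{2} ψ have matching cross partials), so no integrating factor is needed.


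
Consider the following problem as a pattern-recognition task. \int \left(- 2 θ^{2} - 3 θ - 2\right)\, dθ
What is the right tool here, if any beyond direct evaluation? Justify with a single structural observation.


Verdict: no special technique — scan for structure and find none: constant multiples of powers of θ, integrate directly.


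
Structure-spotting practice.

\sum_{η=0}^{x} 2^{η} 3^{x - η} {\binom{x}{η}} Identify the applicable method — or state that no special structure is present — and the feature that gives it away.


Verdict: the binomial theorem — terms weighting {\binom{x}{η}} against matched powers of 2 and 3 reassemble into (2 + 3)^x by the binomial theorem.


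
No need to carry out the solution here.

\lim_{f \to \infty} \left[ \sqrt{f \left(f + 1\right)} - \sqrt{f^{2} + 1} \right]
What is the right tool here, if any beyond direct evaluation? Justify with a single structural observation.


Technique: conjugate multiplication — two divergent pieces with a minus sign between them and a radical in the mix: rationalize \sqrt{f \left(f + 1\right)} - \sqrt{f^{2} + 1} before any limit law applies.


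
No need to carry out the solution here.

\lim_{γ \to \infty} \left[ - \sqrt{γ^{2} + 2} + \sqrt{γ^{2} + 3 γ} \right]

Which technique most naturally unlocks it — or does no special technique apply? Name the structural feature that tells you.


Technique: conjugate multiplication — turning the difference into a conjugate-rationalized ratio makes the limit readable.


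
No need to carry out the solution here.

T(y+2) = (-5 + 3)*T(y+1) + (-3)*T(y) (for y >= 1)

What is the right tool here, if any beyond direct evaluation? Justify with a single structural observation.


Technique: the characteristic-root method — every coefficient is a fixed number and the forcing is zero — substitute r^y and read off the root equation.


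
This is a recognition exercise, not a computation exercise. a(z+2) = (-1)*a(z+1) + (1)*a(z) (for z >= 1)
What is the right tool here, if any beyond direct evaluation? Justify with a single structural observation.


Best approach: the characteristic-root method — this is the constant-coefficient homogeneous case — the whole solution in z reduces to a polynomial's roots.


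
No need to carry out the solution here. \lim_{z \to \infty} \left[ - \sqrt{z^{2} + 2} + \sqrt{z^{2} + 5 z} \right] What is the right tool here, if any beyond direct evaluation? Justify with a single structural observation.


Method: conjugate multiplication — neither \sqrt{z^{2} + 5 z} nor \sqrt{z^{2} + 2} converges alone, so rewrite their difference as a conjugate-rationalized quotient first.


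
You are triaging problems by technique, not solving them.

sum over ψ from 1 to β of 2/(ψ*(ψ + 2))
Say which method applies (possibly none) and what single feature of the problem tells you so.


Diagnosis: telescoping — 2/(ψ*(ψ + 2)) hides a difference of shifted reciprocals — decompose it and the middle of the sum vanishes.


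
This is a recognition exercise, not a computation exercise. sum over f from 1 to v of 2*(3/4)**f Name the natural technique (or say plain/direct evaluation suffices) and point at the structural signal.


Technique: the geometric series formula — consecutive terms stand in a fixed index-free ratio — the geometric sum formula closes it.


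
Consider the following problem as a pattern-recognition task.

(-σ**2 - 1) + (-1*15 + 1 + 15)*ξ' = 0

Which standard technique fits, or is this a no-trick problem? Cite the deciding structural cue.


Best approach: no special technique — solved for the derivative, no ξ appears — this is antidifferentiation in σ wearing ODE clothing.


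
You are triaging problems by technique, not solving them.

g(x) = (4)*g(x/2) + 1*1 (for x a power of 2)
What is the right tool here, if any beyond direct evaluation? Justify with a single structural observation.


Best approach: the master substitution — the argument shrinks by the factor 2, so measure the index on a logarithmic scale and the recursion becomes a shift.


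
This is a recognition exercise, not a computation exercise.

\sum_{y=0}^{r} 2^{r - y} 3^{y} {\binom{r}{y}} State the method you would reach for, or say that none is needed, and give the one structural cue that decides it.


Method: the binomial theorem — the binomial coefficients weight matched powers of 3 and 2, which is exactly the expansion of a binomial power.


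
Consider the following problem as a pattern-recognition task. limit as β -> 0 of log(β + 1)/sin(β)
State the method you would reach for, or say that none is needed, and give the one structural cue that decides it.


Diagnosis: l'Hôpital's rule (0/0) — both numerator and denominator vanish at 0: the genuine 0/0 indeterminate that l'Hôpital exists for. The standard small-argument limits would also carry it; the rule is the systematic route.


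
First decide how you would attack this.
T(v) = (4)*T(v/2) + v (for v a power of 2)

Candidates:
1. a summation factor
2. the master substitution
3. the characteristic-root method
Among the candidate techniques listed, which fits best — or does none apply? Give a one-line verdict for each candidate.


Technique: the master substitution — index division is the fingerprint: v/2 in the recursive call means substitute v = 2^m.
- a summation factor: the recursion divides its index rather than shifting it — there is no previous-term chain for a summation factor to telescope.
- the master substitution: applies; the problem has the shape this method handles.
- the characteristic-root method: a divided-index call is not the fixed-shift linear shape that characteristic roots solve.


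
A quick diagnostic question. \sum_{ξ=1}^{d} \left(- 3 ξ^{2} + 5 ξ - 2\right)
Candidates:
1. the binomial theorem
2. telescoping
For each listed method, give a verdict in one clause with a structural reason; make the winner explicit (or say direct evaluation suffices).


Method: no special technique — with only polynomial terms in ξ present, the classical sum-of-powers identities are all you need.
- the binomial theorem — the terms lack the binomial-coefficient-weighted complementary-power pattern of an expansion.
- telescoping: the summand is not presented as a shifted difference — a telescoping rewrite may exist, but the displayed structure does not offer one.


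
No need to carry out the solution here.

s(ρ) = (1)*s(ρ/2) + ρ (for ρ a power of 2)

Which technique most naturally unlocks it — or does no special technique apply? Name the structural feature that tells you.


Technique: the master substitution — the argument ρ/2 divides the index by 2; the standard ρ = 2^m substitution converts it to a constant-shift recurrence.


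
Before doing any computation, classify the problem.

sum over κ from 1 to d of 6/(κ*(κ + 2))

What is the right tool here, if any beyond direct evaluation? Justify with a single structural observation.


Method: telescoping — after splitting 6/(κ*(κ + 2)) into partial fractions, the pieces are shifted copies of one function and cancel telescopically.


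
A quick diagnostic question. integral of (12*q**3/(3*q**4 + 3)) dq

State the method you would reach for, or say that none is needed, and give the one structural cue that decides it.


Verdict: u-substitution — viewed as a product, the integrand is a composition evaluated at 3*q**4 + 3 times (a constant multiple of) that inner expression's derivative, so u = 3*q**4 + 3 makes it elementary.


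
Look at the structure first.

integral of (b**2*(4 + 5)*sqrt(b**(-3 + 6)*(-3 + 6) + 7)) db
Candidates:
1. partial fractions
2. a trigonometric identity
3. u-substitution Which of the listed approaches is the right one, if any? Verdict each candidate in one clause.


Method: u-substitution — collected, the integrand has one factor that is, up to a constant, the derivative of an inner expression the rest depends on — substitute for that inner expression.
- partial fractions — the expression is not a ratio of polynomials that decomposes further.
- a trigonometric identity: there is no trigonometric structure at all — the integrand carries no sine or cosine to rewrite.
- u-substitution — yes — fits the structure here.


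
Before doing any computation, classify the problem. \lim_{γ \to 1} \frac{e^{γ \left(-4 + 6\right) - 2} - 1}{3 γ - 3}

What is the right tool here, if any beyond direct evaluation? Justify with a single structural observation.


Technique: l'Hôpital's rule (0/0) — both numerator and denominator vanish at 1: the genuine 0/0 indeterminate that l'Hôpital exists for. Known elementary limits would finish this too — the rule just bypasses the case analysis.


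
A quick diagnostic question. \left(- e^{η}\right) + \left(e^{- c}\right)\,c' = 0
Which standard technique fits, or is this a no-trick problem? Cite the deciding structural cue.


Technique: separation of variables — solved for the derivative, the right side splits multiplicatively into a function of each variable alone — divide and integrate each side. The equation is exact as it stands too — a potential function exists — though separation reads the split structure directly.


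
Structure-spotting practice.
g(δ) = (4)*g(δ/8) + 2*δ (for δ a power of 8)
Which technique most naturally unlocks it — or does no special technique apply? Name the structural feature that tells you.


Diagnosis: the master substitution — the call at δ/8 makes this multiplicative recursion; the master-style substitution converts it to additive.


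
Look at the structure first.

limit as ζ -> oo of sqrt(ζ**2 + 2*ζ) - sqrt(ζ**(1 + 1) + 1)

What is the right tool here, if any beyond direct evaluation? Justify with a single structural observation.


Diagnosis: conjugate multiplication — two divergent pieces with a minus sign between them and a radical in the mix: rationalize sqrt(ζ**2 + 2*ζ) - sqrt(ζ**(1 + 1) + 1) before any limit law applies.


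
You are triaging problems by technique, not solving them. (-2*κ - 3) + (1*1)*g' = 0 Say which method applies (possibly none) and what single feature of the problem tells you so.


Method: no special technique — solved for the derivative, no g appears — this is antidifferentiation in κ wearing ODE clothing.


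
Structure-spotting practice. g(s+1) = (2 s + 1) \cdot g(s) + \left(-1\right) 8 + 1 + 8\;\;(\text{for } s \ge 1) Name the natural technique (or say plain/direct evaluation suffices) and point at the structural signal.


Technique: a summation factor — first-order linear but the coefficient 2 s + 1 moves with the index — divide by the cumulative product and telescope.


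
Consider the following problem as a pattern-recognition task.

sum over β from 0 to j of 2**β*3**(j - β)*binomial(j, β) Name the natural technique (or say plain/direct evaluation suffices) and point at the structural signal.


Method: the binomial theorem — binomial(j, β) weighting matched powers of 2 and 3 is the expanded form of (2 + 3)^j — fold it back up.


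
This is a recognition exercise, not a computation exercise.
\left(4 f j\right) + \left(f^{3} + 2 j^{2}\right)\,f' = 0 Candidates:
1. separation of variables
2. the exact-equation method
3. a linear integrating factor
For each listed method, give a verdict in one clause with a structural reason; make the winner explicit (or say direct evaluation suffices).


Best approach: the exact-equation method — the mixed-partials test passes for 4 f j and f^{3} + 2 j^{2}, so a potential function exists as presented.
- separation of variables — no division isolates the independent variable from the unknown.
- the exact-equation method — applicable, and directly so.
- a linear integrating factor: the unknown enters nonlinearly (through a power, a denominator, or a transcendental function), which the linear integrating-factor recipe cannot absorb as-is — any repair would come from a preliminary substitution, not the factor.


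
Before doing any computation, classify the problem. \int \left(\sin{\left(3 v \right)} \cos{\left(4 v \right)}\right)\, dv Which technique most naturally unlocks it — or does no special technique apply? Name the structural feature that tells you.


Technique: a trigonometric identity — cross-frequency products like \sin{\left(3 v \right)} \cos{\left(4 v \right)} are the textbook product-to-sum case — the identity converts them to directly integrable sinusoids.


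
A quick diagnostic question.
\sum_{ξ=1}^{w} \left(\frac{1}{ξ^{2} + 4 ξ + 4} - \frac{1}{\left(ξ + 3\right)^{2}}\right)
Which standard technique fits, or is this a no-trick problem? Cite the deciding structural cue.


Technique: telescoping — difference-of-shifts structure (each term adds \frac{1}{ξ^{2} + 4 ξ + 4}, then subtracts its one-index-advanced value, which the following term adds back) leaves only the first and last pieces standing.


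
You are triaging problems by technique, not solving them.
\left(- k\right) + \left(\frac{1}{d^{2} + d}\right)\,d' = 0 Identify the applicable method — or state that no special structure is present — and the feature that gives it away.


Technique: separation of variables — solved for the derivative, the right side factors as k times d^{2} + d — all k-dependence separates from all d-dependence. A Bernoulli substitution applies to this equation as given; separation takes the same equation in its displayed form.


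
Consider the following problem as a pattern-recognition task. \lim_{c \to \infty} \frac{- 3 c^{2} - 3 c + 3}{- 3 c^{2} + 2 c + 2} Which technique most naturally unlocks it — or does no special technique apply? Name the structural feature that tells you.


Verdict: dominant-term comparison — divide by the highest power of c present: lower-order terms vanish and the dominant ratio remains. As a single quotient, the ∞/∞ shape would yield to repeated differentiation as well — the growth comparison gets there in one look.


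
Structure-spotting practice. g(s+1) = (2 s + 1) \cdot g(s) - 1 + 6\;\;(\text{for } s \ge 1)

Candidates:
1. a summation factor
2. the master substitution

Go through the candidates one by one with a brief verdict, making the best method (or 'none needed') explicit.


Best approach: a summation factor — one step of memory with a weight 2 s + 1 that changes as the index grows — the summation-factor construction is built for this.
- a summation factor — applicable, and directly so.
- the master substitution — the recursion shifts the index rather than dividing it.


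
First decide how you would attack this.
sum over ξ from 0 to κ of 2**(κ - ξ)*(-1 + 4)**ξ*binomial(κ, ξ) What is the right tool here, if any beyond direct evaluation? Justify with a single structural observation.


Diagnosis: the binomial theorem — binomial coefficients against complementary powers of (-1 + 4) and 2: recognize the binomial expansion and resum.


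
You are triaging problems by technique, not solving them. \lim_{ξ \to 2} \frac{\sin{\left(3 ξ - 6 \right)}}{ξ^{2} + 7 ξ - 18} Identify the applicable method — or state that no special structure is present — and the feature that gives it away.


Verdict: l'Hôpital's rule (0/0) — numerator and denominator both vanish at 2 — a genuine 0/0 form, which is exactly when l'Hôpital applies. Expanding numerator and denominator to first order gives the same value — the rule automates exactly that.


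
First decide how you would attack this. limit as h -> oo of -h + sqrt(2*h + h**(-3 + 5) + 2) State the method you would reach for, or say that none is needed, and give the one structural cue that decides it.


Best approach: conjugate multiplication — divergence minus divergence hides a finite answer — expose it by pairing sqrt(2*h + h**(-3 + 5) + 2) - h with its conjugate.


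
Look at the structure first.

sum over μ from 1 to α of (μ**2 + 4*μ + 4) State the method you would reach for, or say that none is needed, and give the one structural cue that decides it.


Diagnosis: no special technique — Faulhaber territory: sum each constant-multiple power of μ with its closed-form formula, no trick required.


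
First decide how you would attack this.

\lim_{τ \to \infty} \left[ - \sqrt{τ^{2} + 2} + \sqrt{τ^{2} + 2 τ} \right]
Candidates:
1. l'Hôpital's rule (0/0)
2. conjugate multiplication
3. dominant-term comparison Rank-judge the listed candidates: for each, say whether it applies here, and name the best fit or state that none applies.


Method: conjugate multiplication — the ∞ − ∞ radical form is the exact trigger for the conjugate maneuver.
- l'Hôpital's rule (0/0): substitution produces ∞ − ∞ rather than a vanishing quotient; the rule needs a 0/0 ratio to act on.
- conjugate multiplication: yes — fits the structure here.
- dominant-term comparison: this limit is not decided by comparing polynomial growth at infinity.


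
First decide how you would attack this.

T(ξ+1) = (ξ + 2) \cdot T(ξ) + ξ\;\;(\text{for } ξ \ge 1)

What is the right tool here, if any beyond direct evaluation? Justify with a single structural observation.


Diagnosis: a summation factor — the coefficient ξ + 2 drifts with the index, so no fixed root exists; normalizing by the cumulative product telescopes it.


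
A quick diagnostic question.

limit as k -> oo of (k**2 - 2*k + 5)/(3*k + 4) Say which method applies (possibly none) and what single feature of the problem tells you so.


Best approach: dominant-term comparison — divide through by the highest power of k; every lower-order term dies and the dominant terms decide the limit. Differentiating the expression as a single quotient would eventually settle it as well; matching dominant growth settles it immediately.


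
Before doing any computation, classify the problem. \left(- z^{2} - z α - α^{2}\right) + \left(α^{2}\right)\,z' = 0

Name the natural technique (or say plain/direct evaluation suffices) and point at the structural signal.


Technique: the homogeneous substitution — the slope's numerator and denominator have matching total degree, so it depends only on z/α and the ratio substitution collapses it.


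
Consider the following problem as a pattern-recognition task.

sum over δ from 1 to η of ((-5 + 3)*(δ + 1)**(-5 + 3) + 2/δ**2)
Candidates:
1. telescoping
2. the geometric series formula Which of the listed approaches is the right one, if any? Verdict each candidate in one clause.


Method: telescoping — write out three consecutive terms and watch the interior cancel: the advanced copy one term subtracts reappears as the very next term's leading piece, pair after pair.
- telescoping — applies; the problem has the shape this method handles.
- the geometric series formula — no single multiplier carries one term to the next throughout the sum.


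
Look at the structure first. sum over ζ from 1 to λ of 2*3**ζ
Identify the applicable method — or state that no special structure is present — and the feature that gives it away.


Diagnosis: the geometric series formula — term-over-term division gives 3 every time — index-free ratio, geometric sum formula applies.


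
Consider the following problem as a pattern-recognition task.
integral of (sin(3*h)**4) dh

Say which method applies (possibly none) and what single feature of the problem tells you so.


Technique: a trigonometric identity — the even trigonometric power sin(3*h)**4 reduces by a double-angle identity before any integration is attempted.


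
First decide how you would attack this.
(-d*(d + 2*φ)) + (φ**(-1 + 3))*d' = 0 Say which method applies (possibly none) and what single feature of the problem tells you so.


Diagnosis: the homogeneous substitution — scaling φ and d together leaves the slope fixed — it depends only on d/φ, so substitute the ratio. A Bernoulli rewrite works here as the equation stands — the homogeneous substitution is the more immediate reading.


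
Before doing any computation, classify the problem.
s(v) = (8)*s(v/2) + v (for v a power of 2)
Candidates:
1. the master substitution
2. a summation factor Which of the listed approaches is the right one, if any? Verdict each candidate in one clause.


Technique: the master substitution — a divide-and-conquer shape: argument v/2, so change variables with v = 2^m and solve the linear version.
- the master substitution: a fit — the right tool for this form.
- a summation factor: the recursion divides its index rather than shifting it — there is no previous-term chain for a summation factor to telescope.


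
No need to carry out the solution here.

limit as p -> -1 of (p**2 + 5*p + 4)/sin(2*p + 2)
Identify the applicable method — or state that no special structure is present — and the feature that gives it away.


Best approach: l'Hôpital's rule (0/0) — both numerator and denominator vanish at -1: the genuine 0/0 indeterminate that l'Hôpital exists for. The standard small-argument limits would also carry it; the rule is the systematic route.


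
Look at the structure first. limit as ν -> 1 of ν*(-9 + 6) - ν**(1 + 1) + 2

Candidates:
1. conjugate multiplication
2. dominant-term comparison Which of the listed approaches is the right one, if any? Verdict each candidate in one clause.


Technique: no special technique — no denominator vanishes and nothing blows up at 1: direct substitution is the whole computation.
- conjugate multiplication — there is no infinity-minus-infinity radical difference to rationalize.
- dominant-term comparison: this is not a rational comparison of growth rates at infinity.


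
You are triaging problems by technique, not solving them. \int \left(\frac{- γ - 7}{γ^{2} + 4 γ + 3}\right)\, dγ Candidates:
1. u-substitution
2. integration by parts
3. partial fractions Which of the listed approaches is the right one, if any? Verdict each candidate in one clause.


Verdict: partial fractions — a proper rational integrand over the factorable γ^{2} + 4 γ + 3: partial fractions reduce it to elementary pieces.
- u-substitution — no subexpression of the integrand serves as a whole-integral substitution inner — individual terms may offer their own, but none carries its derivative as a factor of the full integrand; a working change of variable would have to be constructed from outside the expression.
- integration by parts — there is no nonconstant-polynomial-times-kernel split with an exp, sine, cosine (degree-1 argument), or logarithm partner.
- partial fractions — yes — fits the structure here.


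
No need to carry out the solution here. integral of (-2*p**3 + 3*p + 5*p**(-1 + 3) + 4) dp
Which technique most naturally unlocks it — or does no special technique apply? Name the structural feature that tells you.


Method: no special technique — scan for structure and find none: constant multiples of powers of p, integrate directly.


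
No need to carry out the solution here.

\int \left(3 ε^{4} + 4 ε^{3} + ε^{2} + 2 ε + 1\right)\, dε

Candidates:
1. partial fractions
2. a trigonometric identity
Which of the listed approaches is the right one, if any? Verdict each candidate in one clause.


Diagnosis: no special technique — a term-by-term power-rule job in ε; no substitution or rearrangement earns its keep here.
- partial fractions: the expression is not a ratio of polynomials that decomposes further.
- a trigonometric identity: no sine or cosine appears, so there is nothing for a trigonometric identity to act on.


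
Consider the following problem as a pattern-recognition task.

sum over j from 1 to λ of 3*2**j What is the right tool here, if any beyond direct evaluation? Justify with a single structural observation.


Best approach: the geometric series formula — check a ratio of consecutive terms: it is 2, independent of the index, so the geometric formula closes the sum.
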